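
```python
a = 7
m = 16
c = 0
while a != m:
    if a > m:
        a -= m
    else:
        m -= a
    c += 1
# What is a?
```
Trace:
  a=7
  a=7, m=16
  a=7, m=16, c=0
  a=7, m=9, c=1
  a=7, m=2, c=2
  a=5, m=2, c=3
  a=3, m=2, c=4
  a=1, m=2, c=5
  a=1, m=1, c=6

Final answer: 1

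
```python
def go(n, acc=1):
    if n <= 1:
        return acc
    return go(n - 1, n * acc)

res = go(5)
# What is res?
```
Call trace:
go(n=5, acc=1)
  go(n=4, acc=5)
    go(n=3, acc=20)
      go(n=2, acc=60)
        go(n=1, acc=120)
        -> return 120
      -> return 120
    -> return 120
  -> return 120
-> return 120

Final answer: 120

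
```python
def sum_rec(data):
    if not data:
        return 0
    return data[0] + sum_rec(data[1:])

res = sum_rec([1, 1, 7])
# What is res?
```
Call trace:
sum_rec(data=[1, 1, 7])
  sum_rec(data=[1, 7])
    sum_rec(data=[7])
      sum_rec(data=[])
      -> return 0
    -> return 7
  -> return 8
-> return 9

Final answer: 9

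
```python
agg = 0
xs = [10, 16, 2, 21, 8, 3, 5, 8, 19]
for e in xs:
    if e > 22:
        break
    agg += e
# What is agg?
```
Trace:
  agg=0
  agg=10, e=10
  agg=26, e=16
  agg=28, e=2
  agg=49, e=21
  agg=57, e=8
  agg=60, e=3
  agg=65, e=5
  agg=73, e=8
  agg=92, e=19

Final answer: 92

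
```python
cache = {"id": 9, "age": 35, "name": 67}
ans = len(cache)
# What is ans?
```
Trace:
  cache={'id': 9, 'age': 35, 'name': 67}
  cache={'id': 9, 'age': 35, 'name': 67}, ans=3

Final answer: 3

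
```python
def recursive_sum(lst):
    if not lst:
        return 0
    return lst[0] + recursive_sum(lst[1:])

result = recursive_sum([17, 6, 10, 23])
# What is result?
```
Call trace:
recursive_sum(lst=[17, 6, 10, 23])
  recursive_sum(lst=[6, 10, 23])
    recursive_sum(lst=[10, 23])
      recursive_sum(lst=[23])
        recursive_sum(lst=[])
        -> return 0
      -> return 23
    -> return 33
  -> return 39
-> return 56

Final answer: 56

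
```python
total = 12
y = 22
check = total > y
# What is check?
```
Trace:
  total=12
  total=12, y=22
  total=12, y=22, check=False

Final answer: False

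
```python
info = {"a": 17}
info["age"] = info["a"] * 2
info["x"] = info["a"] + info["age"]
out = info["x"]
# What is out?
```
Trace:
  info={'a': 17}
  info={'a': 17, 'age': 34}
  info={'a': 17, 'age': 34, 'x': 51}
  info={'a': 17, 'age': 34, 'x': 51}, out=51

Final answer: 51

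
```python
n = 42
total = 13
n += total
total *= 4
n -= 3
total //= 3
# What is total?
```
Trace:
  n=42
  n=42, total=13
  n=55, total=13
  n=55, total=52
  n=52, total=52
  n=52, total=17

Final answer: 17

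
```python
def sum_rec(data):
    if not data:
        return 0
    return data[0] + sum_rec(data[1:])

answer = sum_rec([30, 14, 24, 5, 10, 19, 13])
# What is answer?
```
Call trace:
sum_rec(data=[30, 14, 24, 5, 10, 19, 13])
  sum_rec(data=[14, 24, 5, 10, 19, 13])
    sum_rec(data=[24, 5, 10, 19, 13])
      sum_rec(data=[5, 10, 19, 13])
        sum_rec(data=[10, 19, 13])
          sum_rec(data=[19, 13])
            sum_rec(data=[13])
              sum_rec(data=[])
              -> return 0
            -> return 13
          -> return 32
        -> return 42
      -> return 47
    -> return 71
  -> return 85
-> return 115

Final answer: 115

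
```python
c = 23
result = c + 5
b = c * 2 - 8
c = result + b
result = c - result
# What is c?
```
Trace:
  c=23
  c=23, result=28
  c=23, result=28, b=38
  c=66, result=28, b=38
  c=66, result=38, b=38

Final answer: 66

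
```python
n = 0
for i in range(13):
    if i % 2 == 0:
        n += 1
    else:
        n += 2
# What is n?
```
Trace:
  n=0
  n=1, i=0
  n=3, i=1
  n=4, i=2
  n=6, i=3
  n=7, i=4
  n=9, i=5
  n=10, i=6
  n=12, i=7
  n=13, i=8
  n=15, i=9
  n=16, i=10
  n=18, i=11
  n=19, i=12

Final answer: 19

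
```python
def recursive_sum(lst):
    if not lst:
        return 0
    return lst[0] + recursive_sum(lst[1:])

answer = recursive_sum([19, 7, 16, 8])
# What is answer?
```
Call trace:
recursive_sum(lst=[19, 7, 16, 8])
  recursive_sum(lst=[7, 16, 8])
    recursive_sum(lst=[16, 8])
      recursive_sum(lst=[8])
        recursive_sum(lst=[])
        -> return 0
      -> return 8
    -> return 24
  -> return 31
-> return 50

Final answer: 50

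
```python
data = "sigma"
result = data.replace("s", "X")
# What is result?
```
Trace:
  data='sigma'
  data='sigma', result='Xigma'

Final answer: 'Xigma'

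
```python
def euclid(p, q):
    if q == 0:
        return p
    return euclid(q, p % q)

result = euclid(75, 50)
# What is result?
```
Call trace:
euclid(p=75, q=50)
  euclid(p=50, q=25)
    euclid(p=25, q=0)
    -> return 25
  -> return 25
-> return 25

Final answer: 25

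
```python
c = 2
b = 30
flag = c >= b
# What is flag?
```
Trace:
  c=2
  c=2, b=30
  c=2, b=30, flag=False

Final answer: False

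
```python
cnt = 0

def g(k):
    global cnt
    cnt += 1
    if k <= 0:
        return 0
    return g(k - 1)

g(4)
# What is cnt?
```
Call trace:
g(k=4)
  g(k=3)
    g(k=2)
      g(k=1)
        g(k=0)
        -> return 0
      -> return 0
    -> return 0
  -> return 0
-> return 0

cnt is incremented once per call. g is entered once for each k = 4, 3, 2, 1, 0 (the k <= 0 call returns without recursing), i.e. 4 + 1 calls.
cnt = 5

Final answer: 5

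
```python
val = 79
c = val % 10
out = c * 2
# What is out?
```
Trace:
  val=79
  val=79, c=9
  val=79, c=9, out=18

Final answer: 18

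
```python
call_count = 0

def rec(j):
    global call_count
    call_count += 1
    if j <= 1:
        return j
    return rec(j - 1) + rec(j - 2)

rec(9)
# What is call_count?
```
Call trace (a repeated sub-call is expanded the first time; later identical calls just restate its return value):
rec(j=9)
  rec(j=8)
    rec(j=7)
      rec(j=6)
        rec(j=5)
          rec(j=4)
            rec(j=3)
              rec(j=2)
                rec(j=1)
                -> return 1
                rec(j=0)
                -> return 0
              -> return 1
              rec(j=1)
              -> return 1
            -> return 2
            rec(j=2) -> return 1  (same call as traced above)
          -> return 3
          rec(j=3) -> return 2  (same call as traced above)
        -> return 5
        rec(j=4) -> return 3  (same call as traced above)
      -> return 8
      rec(j=5) -> return 5  (same call as traced above)
    -> return 13
    rec(j=6) -> return 8  (same call as traced above)
  -> return 21
  rec(j=7) -> return 13  (same call as traced above)
-> return 34

call_count is incremented once per call, so count the calls in each subtree. Let C(j) = number of calls made by rec(j).
C(0) = C(1) = 1 (base case, no recursion); C(j) = 1 + C(j - 1) + C(j - 2) otherwise.
C(2) = 1 + C(1) + C(0) = 1 + 1 + 1 = 3
C(3) = 1 + C(2) + C(1) = 1 + 3 + 1 = 5
C(4) = 1 + C(3) + C(2) = 1 + 5 + 3 = 9
C(5) = 1 + C(4) + C(3) = 1 + 9 + 5 = 15
C(6) = 1 + C(5) + C(4) = 1 + 15 + 9 = 25
C(7) = 1 + C(6) + C(5) = 1 + 25 + 15 = 41
C(8) = 1 + C(7) + C(6) = 1 + 41 + 25 = 67
C(9) = 1 + C(8) + C(7) = 1 + 67 + 41 = 109
call_count = C(9) = 109

Final answer: 109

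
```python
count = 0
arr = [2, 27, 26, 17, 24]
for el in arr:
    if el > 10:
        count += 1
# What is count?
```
Trace:
  count=0
  count=0, el=2
  count=1, el=27
  count=2, el=26
  count=3, el=17
  count=4, el=24

Final answer: 4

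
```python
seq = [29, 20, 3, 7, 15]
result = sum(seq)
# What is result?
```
Trace:
  seq=[29, 20, 3, 7, 15]
  seq=[29, 20, 3, 7, 15], result=74

Final answer: 74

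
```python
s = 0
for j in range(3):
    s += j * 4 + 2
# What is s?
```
Trace:
  s=0
  s=2, j=0
  s=8, j=1
  s=18, j=2

Final answer: 18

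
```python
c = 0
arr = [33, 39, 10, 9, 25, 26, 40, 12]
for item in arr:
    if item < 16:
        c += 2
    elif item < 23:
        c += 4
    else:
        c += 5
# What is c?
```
Trace:
  c=0
  c=5, item=33
  c=10, item=39
  c=12, item=10
  c=14, item=9
  c=19, item=25
  c=24, item=26
  c=29, item=40
  c=31, item=12

Final answer: 31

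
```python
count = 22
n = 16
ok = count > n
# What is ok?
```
Trace:
  count=22
  count=22, n=16
  count=22, n=16, ok=True

Final answer: True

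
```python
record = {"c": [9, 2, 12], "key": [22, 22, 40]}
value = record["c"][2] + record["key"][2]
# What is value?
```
Trace:
  record={'c': [9, 2, 12], 'key': [22, 22, 40]}
  record={'c': [9, 2, 12], 'key': [22, 22, 40]}, value=52

Final answer: 52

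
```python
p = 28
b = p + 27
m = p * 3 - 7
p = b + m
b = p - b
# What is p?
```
Trace:
  p=28
  p=28, b=55
  p=28, b=55, m=77
  p=132, b=55, m=77
  p=132, b=77, m=77

Final answer: 132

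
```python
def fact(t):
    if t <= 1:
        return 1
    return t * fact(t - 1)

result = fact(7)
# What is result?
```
Call trace:
fact(t=7)
  fact(t=6)
    fact(t=5)
      fact(t=4)
        fact(t=3)
          fact(t=2)
            fact(t=1)
            -> return 1
          -> return 2
        -> return 6
      -> return 24
    -> return 120
  -> return 720
-> return 5040

Final answer: 5040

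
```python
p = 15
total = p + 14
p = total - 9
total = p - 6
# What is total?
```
Trace:
  p=15
  p=15, total=29
  p=20, total=29
  p=20, total=14

Final answer: 14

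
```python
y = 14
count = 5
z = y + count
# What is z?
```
Trace:
  y=14
  y=14, count=5
  y=14, count=5, z=19

Final answer: 19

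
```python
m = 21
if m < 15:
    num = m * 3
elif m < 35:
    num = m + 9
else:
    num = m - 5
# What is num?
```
Trace:
  m=21
  m=21, num=30

Final answer: 30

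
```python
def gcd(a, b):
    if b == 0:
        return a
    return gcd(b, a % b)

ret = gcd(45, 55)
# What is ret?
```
Call trace:
gcd(a=45, b=55)
  gcd(a=55, b=45)
    gcd(a=45, b=10)
      gcd(a=10, b=5)
        gcd(a=5, b=0)
        -> return 5
      -> return 5
    -> return 5
  -> return 5
-> return 5

Final answer: 5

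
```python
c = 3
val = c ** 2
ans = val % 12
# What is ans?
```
Trace:
  c=3
  c=3, val=9
  c=3, val=9, ans=9

Final answer: 9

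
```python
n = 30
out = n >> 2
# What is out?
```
Trace:
  n=30
  n=30, out=7

Final answer: 7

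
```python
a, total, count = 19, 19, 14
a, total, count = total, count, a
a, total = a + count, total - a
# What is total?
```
Trace:
  a=19, total=19, count=14
  a=19, total=14, count=19
  a=38, total=-5, count=19

Final answer: -5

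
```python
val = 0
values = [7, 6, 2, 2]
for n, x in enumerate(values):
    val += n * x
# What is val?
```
Trace:
  val=0
  val=0, n=0, x=7
  val=6, n=1, x=6
  val=10, n=2, x=2
  val=16, n=3, x=2

Final answer: 16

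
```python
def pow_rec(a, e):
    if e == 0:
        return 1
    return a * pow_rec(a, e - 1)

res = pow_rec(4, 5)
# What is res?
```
Call trace:
pow_rec(a=4, e=5)
  pow_rec(a=4, e=4)
    pow_rec(a=4, e=3)
      pow_rec(a=4, e=2)
        pow_rec(a=4, e=1)
          pow_rec(a=4, e=0)
          -> return 1
        -> return 4
      -> return 16
    -> return 64
  -> return 256
-> return 1024

Final answer: 1024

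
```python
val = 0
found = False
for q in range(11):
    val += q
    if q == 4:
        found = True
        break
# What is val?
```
Trace:
  val=0
  val=0, found=False
  val=0, found=False, q=0
  val=1, found=False, q=1
  val=3, found=False, q=2
  val=6, found=False, q=3
  val=10, found=True, q=4

Final answer: 10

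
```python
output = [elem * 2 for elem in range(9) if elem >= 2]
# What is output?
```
Trace:
  elem=0
  elem=1
  elem=2
  elem=3
  elem=4
  elem=5
  elem=6
  elem=7
  elem=8
  output=[4, 6, 8, 10, 12, 14, 16]

Final answer: [4, 6, 8, 10, 12, 14, 16]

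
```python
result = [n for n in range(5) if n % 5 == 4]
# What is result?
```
Trace:
  n=0
  n=1
  n=2
  n=3
  n=4
  result=[4]

Final answer: [4]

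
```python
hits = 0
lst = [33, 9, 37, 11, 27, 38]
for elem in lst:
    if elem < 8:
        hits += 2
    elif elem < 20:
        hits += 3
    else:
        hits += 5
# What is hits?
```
Trace:
  hits=0
  hits=5, elem=33
  hits=8, elem=9
  hits=13, elem=37
  hits=16, elem=11
  hits=21, elem=27
  hits=26, elem=38

Final answer: 26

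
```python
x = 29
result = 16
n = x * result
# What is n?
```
Trace:
  x=29
  x=29, result=16
  x=29, result=16, n=464

Final answer: 464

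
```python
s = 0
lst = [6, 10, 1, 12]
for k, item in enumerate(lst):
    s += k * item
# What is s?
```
Trace:
  s=0
  s=0, k=0, item=6
  s=10, k=1, item=10
  s=12, k=2, item=1
  s=48, k=3, item=12

Final answer: 48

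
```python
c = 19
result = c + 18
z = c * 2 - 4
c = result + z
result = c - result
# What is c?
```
Trace:
  c=19
  c=19, result=37
  c=19, result=37, z=34
  c=71, result=37, z=34
  c=71, result=34, z=34

Final answer: 71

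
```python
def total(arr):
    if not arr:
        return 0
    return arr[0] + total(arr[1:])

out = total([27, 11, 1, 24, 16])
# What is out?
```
Call trace:
total(arr=[27, 11, 1, 24, 16])
  total(arr=[11, 1, 24, 16])
    total(arr=[1, 24, 16])
      total(arr=[24, 16])
        total(arr=[16])
          total(arr=[])
          -> return 0
        -> return 16
      -> return 40
    -> return 41
  -> return 52
-> return 79

Final answer: 79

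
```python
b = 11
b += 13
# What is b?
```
Trace:
  b=11
  b=24

Final answer: 24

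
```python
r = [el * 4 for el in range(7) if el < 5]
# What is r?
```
Trace:
  el=0
  el=1
  el=2
  el=3
  el=4
  el=5
  el=6
  r=[0, 4, 8, 12, 16]

Final answer: [0, 4, 8, 12, 16]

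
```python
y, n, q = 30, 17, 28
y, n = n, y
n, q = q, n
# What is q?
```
Trace:
  y=30, n=17, q=28
  y=17, n=30, q=28
  y=17, n=28, q=30

Final answer: 30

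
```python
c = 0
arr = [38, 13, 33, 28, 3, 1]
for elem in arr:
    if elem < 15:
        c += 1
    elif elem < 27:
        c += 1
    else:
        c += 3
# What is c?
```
Trace:
  c=0
  c=3, elem=38
  c=4, elem=13
  c=7, elem=33
  c=10, elem=28
  c=11, elem=3
  c=12, elem=1

Final answer: 12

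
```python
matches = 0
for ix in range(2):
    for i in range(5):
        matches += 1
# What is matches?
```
Trace:
  matches=0
  matches=1, ix=0, i=0
  matches=2, ix=0, i=1
  matches=3, ix=0, i=2
  matches=4, ix=0, i=3
  matches=5, ix=0, i=4
  matches=6, ix=1, i=0
  matches=7, ix=1, i=1
  matches=8, ix=1, i=2
  matches=9, ix=1, i=3
  matches=10, ix=1, i=4

Final answer: 10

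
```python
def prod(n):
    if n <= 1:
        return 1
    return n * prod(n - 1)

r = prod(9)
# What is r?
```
Call trace:
prod(n=9)
  prod(n=8)
    prod(n=7)
      prod(n=6)
        prod(n=5)
          prod(n=4)
            prod(n=3)
              prod(n=2)
                prod(n=1)
                -> return 1
              -> return 2
            -> return 6
          -> return 24
        -> return 120
      -> return 720
    -> return 5040
  -> return 40320
-> return 362880

Final answer: 362880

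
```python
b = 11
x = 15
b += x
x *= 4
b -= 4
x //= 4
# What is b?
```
Trace:
  b=11
  b=11, x=15
  b=26, x=15
  b=26, x=60
  b=22, x=60
  b=22, x=15

Final answer: 22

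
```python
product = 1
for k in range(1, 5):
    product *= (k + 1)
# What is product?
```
Trace:
  product=1
  product=2, k=1
  product=6, k=2
  product=24, k=3
  product=120, k=4

Final answer: 120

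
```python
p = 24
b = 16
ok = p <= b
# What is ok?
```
Trace:
  p=24
  p=24, b=16
  p=24, b=16, ok=False

Final answer: False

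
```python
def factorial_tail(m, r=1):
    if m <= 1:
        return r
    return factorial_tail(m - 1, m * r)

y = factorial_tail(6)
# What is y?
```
Call trace:
factorial_tail(m=6, r=1)
  factorial_tail(m=5, r=6)
    factorial_tail(m=4, r=30)
      factorial_tail(m=3, r=120)
        factorial_tail(m=2, r=360)
          factorial_tail(m=1, r=720)
          -> return 720
        -> return 720
      -> return 720
    -> return 720
  -> return 720
-> return 720

Final answer: 720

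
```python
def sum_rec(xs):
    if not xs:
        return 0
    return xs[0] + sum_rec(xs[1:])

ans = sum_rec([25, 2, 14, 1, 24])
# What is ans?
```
Call trace:
sum_rec(xs=[25, 2, 14, 1, 24])
  sum_rec(xs=[2, 14, 1, 24])
    sum_rec(xs=[14, 1, 24])
      sum_rec(xs=[1, 24])
        sum_rec(xs=[24])
          sum_rec(xs=[])
          -> return 0
        -> return 24
      -> return 25
    -> return 39
  -> return 41
-> return 66

Final answer: 66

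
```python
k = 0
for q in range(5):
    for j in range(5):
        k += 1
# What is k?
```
Trace:
  k=0
  k=1, q=0, j=0
  k=2, q=0, j=1
  k=3, q=0, j=2
  k=4, q=0, j=3
  k=5, q=0, j=4
  k=6, q=1, j=0
  k=7, q=1, j=1
  k=8, q=1, j=2
  k=9, q=1, j=3
  k=10, q=1, j=4
  k=11, q=2, j=0
  k=12, q=2, j=1
  k=13, q=2, j=2
  k=14, q=2, j=3
  k=15, q=2, j=4
  k=16, q=3, j=0
  k=17, q=3, j=1
  k=18, q=3, j=2
  k=19, q=3, j=3
  k=20, q=3, j=4
  k=21, q=4, j=0
  k=22, q=4, j=1
  k=23, q=4, j=2
  k=24, q=4, j=3
  k=25, q=4, j=4

Final answer: 25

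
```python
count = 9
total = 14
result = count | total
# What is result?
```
Trace:
  count=9
  count=9, total=14
  count=9, total=14, result=15

Final answer: 15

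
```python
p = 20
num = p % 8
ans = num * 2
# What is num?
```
Trace:
  p=20
  p=20, num=4
  p=20, num=4, ans=8

Final answer: 4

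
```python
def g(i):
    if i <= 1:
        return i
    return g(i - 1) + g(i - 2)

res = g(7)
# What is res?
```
Call trace (a repeated sub-call is expanded the first time; later identical calls just restate its return value):
g(i=7)
  g(i=6)
    g(i=5)
      g(i=4)
        g(i=3)
          g(i=2)
            g(i=1)
            -> return 1
            g(i=0)
            -> return 0
          -> return 1
          g(i=1)
          -> return 1
        -> return 2
        g(i=2) -> return 1  (same call as traced above)
      -> return 3
      g(i=3) -> return 2  (same call as traced above)
    -> return 5
    g(i=4) -> return 3  (same call as traced above)
  -> return 8
  g(i=5) -> return 5  (same call as traced above)
-> return 13

Final answer: 13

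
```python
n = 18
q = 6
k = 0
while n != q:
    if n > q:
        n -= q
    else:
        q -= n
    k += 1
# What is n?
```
Trace:
  n=18
  n=18, q=6
  n=18, q=6, k=0
  n=12, q=6, k=1
  n=6, q=6, k=2

Final answer: 6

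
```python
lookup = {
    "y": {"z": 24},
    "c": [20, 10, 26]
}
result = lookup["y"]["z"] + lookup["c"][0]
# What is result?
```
Trace:
  lookup={'y': {'z': 24}, 'c': [20, 10, 26]}
  lookup={'y': {'z': 24}, 'c': [20, 10, 26]}, result=44

Final answer: 44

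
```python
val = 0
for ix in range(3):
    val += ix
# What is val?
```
Trace:
  val=0
  val=0, ix=0
  val=1, ix=1
  val=3, ix=2

Final answer: 3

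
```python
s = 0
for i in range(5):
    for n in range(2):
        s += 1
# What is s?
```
Trace:
  s=0
  s=1, i=0, n=0
  s=2, i=0, n=1
  s=3, i=1, n=0
  s=4, i=1, n=1
  s=5, i=2, n=0
  s=6, i=2, n=1
  s=7, i=3, n=0
  s=8, i=3, n=1
  s=9, i=4, n=0
  s=10, i=4, n=1

Final answer: 10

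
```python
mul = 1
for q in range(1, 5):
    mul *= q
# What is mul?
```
Trace:
  mul=1
  mul=1, q=1
  mul=2, q=2
  mul=6, q=3
  mul=24, q=4

Final answer: 24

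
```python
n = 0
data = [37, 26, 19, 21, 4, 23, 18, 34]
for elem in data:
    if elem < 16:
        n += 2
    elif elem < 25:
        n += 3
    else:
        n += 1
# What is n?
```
Trace:
  n=0
  n=1, elem=37
  n=2, elem=26
  n=5, elem=19
  n=8, elem=21
  n=10, elem=4
  n=13, elem=23
  n=16, elem=18
  n=17, elem=34

Final answer: 17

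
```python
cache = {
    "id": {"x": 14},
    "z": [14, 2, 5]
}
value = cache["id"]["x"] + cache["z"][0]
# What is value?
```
Trace:
  cache={'id': {'x': 14}, 'z': [14, 2, 5]}
  cache={'id': {'x': 14}, 'z': [14, 2, 5]}, value=28

Final answer: 28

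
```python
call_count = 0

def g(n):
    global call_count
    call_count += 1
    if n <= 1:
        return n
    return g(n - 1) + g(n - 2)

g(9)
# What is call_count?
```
Call trace (a repeated sub-call is expanded the first time; later identical calls just restate its return value):
g(n=9)
  g(n=8)
    g(n=7)
      g(n=6)
        g(n=5)
          g(n=4)
            g(n=3)
              g(n=2)
                g(n=1)
                -> return 1
                g(n=0)
                -> return 0
              -> return 1
              g(n=1)
              -> return 1
            -> return 2
            g(n=2) -> return 1  (same call as traced above)
          -> return 3
          g(n=3) -> return 2  (same call as traced above)
        -> return 5
        g(n=4) -> return 3  (same call as traced above)
      -> return 8
      g(n=5) -> return 5  (same call as traced above)
    -> return 13
    g(n=6) -> return 8  (same call as traced above)
  -> return 21
  g(n=7) -> return 13  (same call as traced above)
-> return 34

call_count is incremented once per call, so count the calls in each subtree. Let C(n) = number of calls made by g(n).
C(0) = C(1) = 1 (base case, no recursion); C(n) = 1 + C(n - 1) + C(n - 2) otherwise.
C(2) = 1 + C(1) + C(0) = 1 + 1 + 1 = 3
C(3) = 1 + C(2) + C(1) = 1 + 3 + 1 = 5
C(4) = 1 + C(3) + C(2) = 1 + 5 + 3 = 9
C(5) = 1 + C(4) + C(3) = 1 + 9 + 5 = 15
C(6) = 1 + C(5) + C(4) = 1 + 15 + 9 = 25
C(7) = 1 + C(6) + C(5) = 1 + 25 + 15 = 41
C(8) = 1 + C(7) + C(6) = 1 + 41 + 25 = 67
C(9) = 1 + C(8) + C(7) = 1 + 67 + 41 = 109
call_count = C(9) = 109

Final answer: 109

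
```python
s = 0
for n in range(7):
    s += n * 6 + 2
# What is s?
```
Trace:
  s=0
  s=2, n=0
  s=10, n=1
  s=24, n=2
  s=44, n=3
  s=70, n=4
  s=102, n=5
  s=140, n=6

Final answer: 140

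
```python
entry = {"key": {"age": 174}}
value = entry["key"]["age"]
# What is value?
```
Trace:
  entry={'key': {'age': 174}}
  entry={'key': {'age': 174}}, value=174

Final answer: 174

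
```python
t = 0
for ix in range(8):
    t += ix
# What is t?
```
Trace:
  t=0
  t=0, ix=0
  t=1, ix=1
  t=3, ix=2
  t=6, ix=3
  t=10, ix=4
  t=15, ix=5
  t=21, ix=6
  t=28, ix=7

Final answer: 28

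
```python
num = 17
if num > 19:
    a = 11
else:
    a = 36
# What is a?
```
Trace:
  num=17
  num=17, a=36

Final answer: 36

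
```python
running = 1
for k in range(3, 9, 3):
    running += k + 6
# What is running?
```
Trace:
  running=1
  running=10, k=3
  running=22, k=6

Final answer: 22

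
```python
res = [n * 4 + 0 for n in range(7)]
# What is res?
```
Trace:
  n=0
  n=1
  n=2
  n=3
  n=4
  n=5
  n=6
  res=[0, 4, 8, 12, 16, 20, 24]

Final answer: [0, 4, 8, 12, 16, 20, 24]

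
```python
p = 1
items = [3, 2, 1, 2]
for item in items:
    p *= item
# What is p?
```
Trace:
  p=1
  p=3, item=3
  p=6, item=2
  p=6, item=1
  p=12, item=2

Final answer: 12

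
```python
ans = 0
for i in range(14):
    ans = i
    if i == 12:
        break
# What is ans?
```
Trace:
  ans=0
  ans=0, i=0
  ans=1, i=1
  ans=2, i=2
  ans=3, i=3
  ans=4, i=4
  ans=5, i=5
  ans=6, i=6
  ans=7, i=7
  ans=8, i=8
  ans=9, i=9
  ans=10, i=10
  ans=11, i=11
  ans=12, i=12

Final answer: 12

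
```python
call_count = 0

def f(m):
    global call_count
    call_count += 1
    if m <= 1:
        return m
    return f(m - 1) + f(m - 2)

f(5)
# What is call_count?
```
Call trace (a repeated sub-call is expanded the first time; later identical calls just restate its return value):
f(m=5)
  f(m=4)
    f(m=3)
      f(m=2)
        f(m=1)
        -> return 1
        f(m=0)
        -> return 0
      -> return 1
      f(m=1)
      -> return 1
    -> return 2
    f(m=2) -> return 1  (same call as traced above)
  -> return 3
  f(m=3) -> return 2  (same call as traced above)
-> return 5

call_count is incremented once per call, so count the calls in each subtree. Let C(m) = number of calls made by f(m).
C(0) = C(1) = 1 (base case, no recursion); C(m) = 1 + C(m - 1) + C(m - 2) otherwise.
C(2) = 1 + C(1) + C(0) = 1 + 1 + 1 = 3
C(3) = 1 + C(2) + C(1) = 1 + 3 + 1 = 5
C(4) = 1 + C(3) + C(2) = 1 + 5 + 3 = 9
C(5) = 1 + C(4) + C(3) = 1 + 9 + 5 = 15
call_count = C(5) = 15

Final answer: 15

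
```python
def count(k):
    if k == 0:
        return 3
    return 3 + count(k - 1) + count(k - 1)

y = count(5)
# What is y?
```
Call trace (a repeated sub-call is expanded the first time; later identical calls just restate its return value):
count(k=5)
  count(k=4)
    count(k=3)
      count(k=2)
        count(k=1)
          count(k=0)
          -> return 3
          count(k=0)
          -> return 3
        -> return 9
        count(k=1) -> return 9  (same call as traced above)
      -> return 21
      count(k=2) -> return 21  (same call as traced above)
    -> return 45
    count(k=3) -> return 45  (same call as traced above)
  -> return 93
  count(k=4) -> return 93  (same call as traced above)
-> return 189

Final answer: 189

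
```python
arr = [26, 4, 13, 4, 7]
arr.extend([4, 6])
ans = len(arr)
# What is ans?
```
Trace:
  arr=[26, 4, 13, 4, 7]
  arr=[26, 4, 13, 4, 7, 4, 6]
  arr=[26, 4, 13, 4, 7, 4, 6], ans=7

Final answer: 7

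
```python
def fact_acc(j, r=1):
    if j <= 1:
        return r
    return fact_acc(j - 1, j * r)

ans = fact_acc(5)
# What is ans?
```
Call trace:
fact_acc(j=5, r=1)
  fact_acc(j=4, r=5)
    fact_acc(j=3, r=20)
      fact_acc(j=2, r=60)
        fact_acc(j=1, r=120)
        -> return 120
      -> return 120
    -> return 120
  -> return 120
-> return 120

Final answer: 120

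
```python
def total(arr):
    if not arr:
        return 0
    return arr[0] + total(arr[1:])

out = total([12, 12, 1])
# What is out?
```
Call trace:
total(arr=[12, 12, 1])
  total(arr=[12, 1])
    total(arr=[1])
      total(arr=[])
      -> return 0
    -> return 1
  -> return 13
-> return 25

Final answer: 25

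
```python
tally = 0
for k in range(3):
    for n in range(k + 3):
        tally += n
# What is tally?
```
Trace:
  tally=0
  tally=0, k=0, n=0
  tally=1, k=0, n=1
  tally=3, k=0, n=2
  tally=3, k=1, n=0
  tally=4, k=1, n=1
  tally=6, k=1, n=2
  tally=9, k=1, n=3
  tally=9, k=2, n=0
  tally=10, k=2, n=1
  tally=12, k=2, n=2
  tally=15, k=2, n=3
  tally=19, k=2, n=4

Final answer: 19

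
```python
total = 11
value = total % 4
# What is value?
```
Trace:
  total=11
  total=11, value=3

Final answer: 3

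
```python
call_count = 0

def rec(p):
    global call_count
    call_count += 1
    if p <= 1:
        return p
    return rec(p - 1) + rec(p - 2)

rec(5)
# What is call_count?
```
Call trace (a repeated sub-call is expanded the first time; later identical calls just restate its return value):
rec(p=5)
  rec(p=4)
    rec(p=3)
      rec(p=2)
        rec(p=1)
        -> return 1
        rec(p=0)
        -> return 0
      -> return 1
      rec(p=1)
      -> return 1
    -> return 2
    rec(p=2) -> return 1  (same call as traced above)
  -> return 3
  rec(p=3) -> return 2  (same call as traced above)
-> return 5

call_count is incremented once per call, so count the calls in each subtree. Let C(p) = number of calls made by rec(p).
C(0) = C(1) = 1 (base case, no recursion); C(p) = 1 + C(p - 1) + C(p - 2) otherwise.
C(2) = 1 + C(1) + C(0) = 1 + 1 + 1 = 3
C(3) = 1 + C(2) + C(1) = 1 + 3 + 1 = 5
C(4) = 1 + C(3) + C(2) = 1 + 5 + 3 = 9
C(5) = 1 + C(4) + C(3) = 1 + 9 + 5 = 15
call_count = C(5) = 15

Final answer: 15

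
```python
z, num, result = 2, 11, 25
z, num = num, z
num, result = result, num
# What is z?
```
Trace:
  z=2, num=11, result=25
  z=11, num=2, result=25
  z=11, num=25, result=2

Final answer: 11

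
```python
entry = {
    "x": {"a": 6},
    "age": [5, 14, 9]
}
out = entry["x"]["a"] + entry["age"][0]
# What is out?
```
Trace:
  entry={'x': {'a': 6}, 'age': [5, 14, 9]}
  entry={'x': {'a': 6}, 'age': [5, 14, 9]}, out=11

Final answer: 11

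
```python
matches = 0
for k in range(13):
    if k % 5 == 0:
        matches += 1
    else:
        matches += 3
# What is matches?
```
Trace:
  matches=0
  matches=1, k=0
  matches=4, k=1
  matches=7, k=2
  matches=10, k=3
  matches=13, k=4
  matches=14, k=5
  matches=17, k=6
  matches=20, k=7
  matches=23, k=8
  matches=26, k=9
  matches=27, k=10
  matches=30, k=11
  matches=33, k=12

Final answer: 33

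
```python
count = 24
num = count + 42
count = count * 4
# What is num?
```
Trace:
  count=24
  count=24, num=66
  count=96, num=66

Final answer: 66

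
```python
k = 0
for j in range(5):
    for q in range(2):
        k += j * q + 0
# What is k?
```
Trace:
  k=0
  k=0, j=0, q=0
  k=0, j=0, q=1
  k=0, j=1, q=0
  k=1, j=1, q=1
  k=1, j=2, q=0
  k=3, j=2, q=1
  k=3, j=3, q=0
  k=6, j=3, q=1
  k=6, j=4, q=0
  k=10, j=4, q=1

Final answer: 10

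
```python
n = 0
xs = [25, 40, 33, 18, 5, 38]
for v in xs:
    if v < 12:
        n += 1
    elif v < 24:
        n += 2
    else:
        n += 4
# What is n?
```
Trace:
  n=0
  n=4, v=25
  n=8, v=40
  n=12, v=33
  n=14, v=18
  n=15, v=5
  n=19, v=38

Final answer: 19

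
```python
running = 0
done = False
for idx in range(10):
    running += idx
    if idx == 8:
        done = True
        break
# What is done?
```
Trace:
  running=0
  running=0, done=False
  running=0, done=False, idx=0
  running=1, done=False, idx=1
  running=3, done=False, idx=2
  running=6, done=False, idx=3
  running=10, done=False, idx=4
  running=15, done=False, idx=5
  running=21, done=False, idx=6
  running=28, done=False, idx=7
  running=36, done=True, idx=8

Final answer: True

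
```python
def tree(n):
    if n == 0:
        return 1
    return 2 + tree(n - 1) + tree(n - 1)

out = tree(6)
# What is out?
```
Call trace (a repeated sub-call is expanded the first time; later identical calls just restate its return value):
tree(n=6)
  tree(n=5)
    tree(n=4)
      tree(n=3)
        tree(n=2)
          tree(n=1)
            tree(n=0)
            -> return 1
            tree(n=0)
            -> return 1
          -> return 4
          tree(n=1) -> return 4  (same call as traced above)
        -> return 10
        tree(n=2) -> return 10  (same call as traced above)
      -> return 22
      tree(n=3) -> return 22  (same call as traced above)
    -> return 46
    tree(n=4) -> return 46  (same call as traced above)
  -> return 94
  tree(n=5) -> return 94  (same call as traced above)
-> return 190

Final answer: 190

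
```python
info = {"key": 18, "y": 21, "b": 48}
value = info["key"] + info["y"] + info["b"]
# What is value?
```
Trace:
  info={'key': 18, 'y': 21, 'b': 48}
  info={'key': 18, 'y': 21, 'b': 48}, value=87

Final answer: 87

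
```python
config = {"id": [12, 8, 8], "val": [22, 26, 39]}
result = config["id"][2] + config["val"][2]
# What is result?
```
Trace:
  config={'id': [12, 8, 8], 'val': [22, 26, 39]}
  config={'id': [12, 8, 8], 'val': [22, 26, 39]}, result=47

Final answer: 47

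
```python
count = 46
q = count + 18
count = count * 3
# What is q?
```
Trace:
  count=46
  count=46, q=64
  count=138, q=64

Final answer: 64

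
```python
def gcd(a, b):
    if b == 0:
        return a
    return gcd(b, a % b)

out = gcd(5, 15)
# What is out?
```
Call trace:
gcd(a=5, b=15)
  gcd(a=15, b=5)
    gcd(a=5, b=0)
    -> return 5
  -> return 5
-> return 5

Final answer: 5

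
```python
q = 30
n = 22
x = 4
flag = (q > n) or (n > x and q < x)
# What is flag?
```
Trace:
  q=30
  q=30, n=22
  q=30, n=22, x=4
  q=30, n=22, x=4, flag=True

Final answer: True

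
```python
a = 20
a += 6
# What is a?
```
Trace:
  a=20
  a=26

Final answer: 26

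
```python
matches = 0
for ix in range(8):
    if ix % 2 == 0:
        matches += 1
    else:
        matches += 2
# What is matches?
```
Trace:
  matches=0
  matches=1, ix=0
  matches=3, ix=1
  matches=4, ix=2
  matches=6, ix=3
  matches=7, ix=4
  matches=9, ix=5
  matches=10, ix=6
  matches=12, ix=7

Final answer: 12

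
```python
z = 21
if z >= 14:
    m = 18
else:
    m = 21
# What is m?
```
Trace:
  z=21
  z=21, m=18

Final answer: 18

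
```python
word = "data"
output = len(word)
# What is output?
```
Trace:
  word='data'
  word='data', output=4

Final answer: 4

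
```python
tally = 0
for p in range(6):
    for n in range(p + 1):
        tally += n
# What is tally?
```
Trace:
  tally=0
  tally=0, p=0, n=0
  tally=0, p=1, n=0
  tally=1, p=1, n=1
  tally=1, p=2, n=0
  tally=2, p=2, n=1
  tally=4, p=2, n=2
  tally=4, p=3, n=0
  tally=5, p=3, n=1
  tally=7, p=3, n=2
  tally=10, p=3, n=3
  tally=10, p=4, n=0
  tally=11, p=4, n=1
  tally=13, p=4, n=2
  tally=16, p=4, n=3
  tally=20, p=4, n=4
  tally=20, p=5, n=0
  tally=21, p=5, n=1
  tally=23, p=5, n=2
  tally=26, p=5, n=3
  tally=30, p=5, n=4
  tally=35, p=5, n=5

Final answer: 35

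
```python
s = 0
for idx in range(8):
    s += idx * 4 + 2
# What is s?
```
Trace:
  s=0
  s=2, idx=0
  s=8, idx=1
  s=18, idx=2
  s=32, idx=3
  s=50, idx=4
  s=72, idx=5
  s=98, idx=6
  s=128, idx=7

Final answer: 128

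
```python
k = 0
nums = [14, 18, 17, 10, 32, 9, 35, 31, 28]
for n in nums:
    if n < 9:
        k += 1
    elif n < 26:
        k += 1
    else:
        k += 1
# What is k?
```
Trace:
  k=0
  k=1, n=14
  k=2, n=18
  k=3, n=17
  k=4, n=10
  k=5, n=32
  k=6, n=9
  k=7, n=35
  k=8, n=31
  k=9, n=28

Final answer: 9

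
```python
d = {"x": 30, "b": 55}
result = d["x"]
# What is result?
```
Trace:
  d={'x': 30, 'b': 55}
  d={'x': 30, 'b': 55}, result=30

Final answer: 30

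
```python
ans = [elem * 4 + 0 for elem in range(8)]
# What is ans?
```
Trace:
  elem=0
  elem=1
  elem=2
  elem=3
  elem=4
  elem=5
  elem=6
  elem=7
  ans=[0, 4, 8, 12, 16, 20, 24, 28]

Final answer: [0, 4, 8, 12, 16, 20, 24, 28]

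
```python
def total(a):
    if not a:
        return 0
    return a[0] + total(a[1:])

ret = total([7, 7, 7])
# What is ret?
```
Call trace:
total(a=[7, 7, 7])
  total(a=[7, 7])
    total(a=[7])
      total(a=[])
      -> return 0
    -> return 7
  -> return 14
-> return 21

Final answer: 21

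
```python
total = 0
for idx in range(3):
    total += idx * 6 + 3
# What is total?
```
Trace:
  total=0
  total=3, idx=0
  total=12, idx=1
  total=27, idx=2

Final answer: 27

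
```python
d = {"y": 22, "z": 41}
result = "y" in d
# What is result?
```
Trace:
  d={'y': 22, 'z': 41}
  d={'y': 22, 'z': 41}, result=True

Final answer: True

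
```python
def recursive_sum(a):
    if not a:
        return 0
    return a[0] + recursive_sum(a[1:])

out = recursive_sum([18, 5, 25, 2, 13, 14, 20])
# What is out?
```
Call trace:
recursive_sum(a=[18, 5, 25, 2, 13, 14, 20])
  recursive_sum(a=[5, 25, 2, 13, 14, 20])
    recursive_sum(a=[25, 2, 13, 14, 20])
      recursive_sum(a=[2, 13, 14, 20])
        recursive_sum(a=[13, 14, 20])
          recursive_sum(a=[14, 20])
            recursive_sum(a=[20])
              recursive_sum(a=[])
              -> return 0
            -> return 20
          -> return 34
        -> return 47
      -> return 49
    -> return 74
  -> return 79
-> return 97

Final answer: 97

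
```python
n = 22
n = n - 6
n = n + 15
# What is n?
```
Trace:
  n=22
  n=16
  n=31

Final answer: 31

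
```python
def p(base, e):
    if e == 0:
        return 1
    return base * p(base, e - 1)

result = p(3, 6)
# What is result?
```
Call trace:
p(base=3, e=6)
  p(base=3, e=5)
    p(base=3, e=4)
      p(base=3, e=3)
        p(base=3, e=2)
          p(base=3, e=1)
            p(base=3, e=0)
            -> return 1
          -> return 3
        -> return 9
      -> return 27
    -> return 81
  -> return 243
-> return 729

Final answer: 729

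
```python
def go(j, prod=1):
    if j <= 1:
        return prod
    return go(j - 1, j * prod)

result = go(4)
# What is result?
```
Call trace:
go(j=4, prod=1)
  go(j=3, prod=4)
    go(j=2, prod=12)
      go(j=1, prod=24)
      -> return 24
    -> return 24
  -> return 24
-> return 24

Final answer: 24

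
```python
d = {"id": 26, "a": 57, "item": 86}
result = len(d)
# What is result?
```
Trace:
  d={'id': 26, 'a': 57, 'item': 86}
  d={'id': 26, 'a': 57, 'item': 86}, result=3

Final answer: 3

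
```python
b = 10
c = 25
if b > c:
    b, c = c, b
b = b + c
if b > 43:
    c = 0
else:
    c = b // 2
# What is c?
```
Trace:
  b=10
  b=10, c=25
  b=10, c=25
  b=35, c=25
  b=35, c=17

Final answer: 17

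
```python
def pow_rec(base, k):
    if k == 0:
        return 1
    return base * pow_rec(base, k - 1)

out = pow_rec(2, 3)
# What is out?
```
Call trace:
pow_rec(base=2, k=3)
  pow_rec(base=2, k=2)
    pow_rec(base=2, k=1)
      pow_rec(base=2, k=0)
      -> return 1
    -> return 2
  -> return 4
-> return 8

Final answer: 8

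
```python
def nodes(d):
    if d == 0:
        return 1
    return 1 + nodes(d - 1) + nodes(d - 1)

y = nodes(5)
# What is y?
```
Call trace (a repeated sub-call is expanded the first time; later identical calls just restate its return value):
nodes(d=5)
  nodes(d=4)
    nodes(d=3)
      nodes(d=2)
        nodes(d=1)
          nodes(d=0)
          -> return 1
          nodes(d=0)
          -> return 1
        -> return 3
        nodes(d=1) -> return 3  (same call as traced above)
      -> return 7
      nodes(d=2) -> return 7  (same call as traced above)
    -> return 15
    nodes(d=3) -> return 15  (same call as traced above)
  -> return 31
  nodes(d=4) -> return 31  (same call as traced above)
-> return 63

Final answer: 63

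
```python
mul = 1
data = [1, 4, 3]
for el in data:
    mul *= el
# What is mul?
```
Trace:
  mul=1
  mul=1, el=1
  mul=4, el=4
  mul=12, el=3

Final answer: 12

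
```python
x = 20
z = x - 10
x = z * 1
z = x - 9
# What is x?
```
Trace:
  x=20
  x=20, z=10
  x=10, z=10
  x=10, z=1

Final answer: 10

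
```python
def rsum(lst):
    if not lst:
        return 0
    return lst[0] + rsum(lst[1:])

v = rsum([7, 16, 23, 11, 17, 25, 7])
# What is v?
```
Call trace:
rsum(lst=[7, 16, 23, 11, 17, 25, 7])
  rsum(lst=[16, 23, 11, 17, 25, 7])
    rsum(lst=[23, 11, 17, 25, 7])
      rsum(lst=[11, 17, 25, 7])
        rsum(lst=[17, 25, 7])
          rsum(lst=[25, 7])
            rsum(lst=[7])
              rsum(lst=[])
              -> return 0
            -> return 7
          -> return 32
        -> return 49
      -> return 60
    -> return 83
  -> return 99
-> return 106

Final answer: 106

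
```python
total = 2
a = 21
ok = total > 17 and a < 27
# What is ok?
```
Trace:
  total=2
  total=2, a=21
  total=2, a=21, ok=False

Final answer: False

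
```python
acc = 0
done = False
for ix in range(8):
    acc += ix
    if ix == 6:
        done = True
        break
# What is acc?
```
Trace:
  acc=0
  acc=0, done=False
  acc=0, done=False, ix=0
  acc=1, done=False, ix=1
  acc=3, done=False, ix=2
  acc=6, done=False, ix=3
  acc=10, done=False, ix=4
  acc=15, done=False, ix=5
  acc=21, done=True, ix=6

Final answer: 21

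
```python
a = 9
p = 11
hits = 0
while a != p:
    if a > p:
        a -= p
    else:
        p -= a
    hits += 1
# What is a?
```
Trace:
  a=9
  a=9, p=11
  a=9, p=11, hits=0
  a=9, p=2, hits=1
  a=7, p=2, hits=2
  a=5, p=2, hits=3
  a=3, p=2, hits=4
  a=1, p=2, hits=5
  a=1, p=1, hits=6

Final answer: 1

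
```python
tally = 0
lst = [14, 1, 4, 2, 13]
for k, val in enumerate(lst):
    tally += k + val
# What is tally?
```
Trace:
  tally=0
  tally=14, k=0, val=14
  tally=16, k=1, val=1
  tally=22, k=2, val=4
  tally=27, k=3, val=2
  tally=44, k=4, val=13

Final answer: 44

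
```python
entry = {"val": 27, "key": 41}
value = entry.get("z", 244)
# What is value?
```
Trace:
  entry={'val': 27, 'key': 41}
  entry={'val': 27, 'key': 41}, value=244

Final answer: 244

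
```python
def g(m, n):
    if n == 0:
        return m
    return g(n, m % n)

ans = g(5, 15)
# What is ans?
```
Call trace:
g(m=5, n=15)
  g(m=15, n=5)
    g(m=5, n=0)
    -> return 5
  -> return 5
-> return 5

Final answer: 5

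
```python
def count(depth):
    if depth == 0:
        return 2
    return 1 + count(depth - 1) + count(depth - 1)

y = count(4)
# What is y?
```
Call trace (a repeated sub-call is expanded the first time; later identical calls just restate its return value):
count(depth=4)
  count(depth=3)
    count(depth=2)
      count(depth=1)
        count(depth=0)
        -> return 2
        count(depth=0)
        -> return 2
      -> return 5
      count(depth=1) -> return 5  (same call as traced above)
    -> return 11
    count(depth=2) -> return 11  (same call as traced above)
  -> return 23
  count(depth=3) -> return 23  (same call as traced above)
-> return 47

Final answer: 47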